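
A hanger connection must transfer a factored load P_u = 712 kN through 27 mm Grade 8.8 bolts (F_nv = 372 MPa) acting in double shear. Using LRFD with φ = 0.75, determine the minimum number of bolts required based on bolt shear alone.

A_b = π·27²/4 = 572.6 mm².
Per-bolt design strength φR_n = 0.75 × 372 × 572.6 × 2 / 1000 = 319.5 kN.
n ≥ 712 / 319.5 = 2.229 → use 3 bolts.

3 bolts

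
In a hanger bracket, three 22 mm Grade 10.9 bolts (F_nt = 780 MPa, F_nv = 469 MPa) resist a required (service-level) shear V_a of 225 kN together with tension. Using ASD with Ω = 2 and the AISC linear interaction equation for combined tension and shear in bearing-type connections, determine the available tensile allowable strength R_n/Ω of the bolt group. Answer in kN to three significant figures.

204 kN

A_b = π·22²/4 = 380.1 mm²; f_rv = 225 × 1000 / (3 × 380.1) = 197.3 MPa.
F'_nt = 1.3 F_nt − (Ω F_nt / F_nv) f_rv = 1.3·780 − (2·780/469)·197.3 = 357.7 MPa, capped at F_nt → F'_nt = 357.7 MPa.
R_n = F'_nt · A_b · n = 357.7 × 380.1 × 3 / 1000 = 408 kN.
Allowable strength R_n/Ω = 408 / 2 = 204 kN.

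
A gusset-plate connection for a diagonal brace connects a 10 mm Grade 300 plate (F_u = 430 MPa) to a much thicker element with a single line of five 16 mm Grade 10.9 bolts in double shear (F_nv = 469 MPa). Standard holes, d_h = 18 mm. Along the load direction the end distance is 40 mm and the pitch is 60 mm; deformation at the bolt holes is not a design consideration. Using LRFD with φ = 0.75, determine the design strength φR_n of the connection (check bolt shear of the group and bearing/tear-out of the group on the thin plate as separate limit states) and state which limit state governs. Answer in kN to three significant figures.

Bolt shear: A_b = π·16²/4 = 201.1 mm²; R_n = 469 × 201.1 × 5 × 2 / 1000 = 943 kN → 0.75 × 943 = 707 kN.
Bearing (1.5 l_c t F_u ≤ 3.0 d t F_u): upper limit = 3.0·16·10·430 / 1000 = 206.4 kN.
  Edge l_c = 40 − 18/2 = 31 → r_n = 200 kN; interior l_c = 60 − 18 = 42 → r_n = 206.4 kN.
  R_n,bearing = 1·200 + 4·206.4 = 1026 kN → 0.75 × 1026 = 769 kN.
Bolt shear governs: 707 kN.

707 kN (bolt shear governs)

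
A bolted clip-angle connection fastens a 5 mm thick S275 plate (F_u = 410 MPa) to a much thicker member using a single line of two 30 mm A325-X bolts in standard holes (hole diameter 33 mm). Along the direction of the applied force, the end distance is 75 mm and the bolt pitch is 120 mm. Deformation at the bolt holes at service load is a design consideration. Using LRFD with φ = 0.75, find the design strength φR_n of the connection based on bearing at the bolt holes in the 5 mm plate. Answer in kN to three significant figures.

Per bolt r_n = 1.2 l_c t F_u ≤ 2.4 d t F_u; upper limit = 2.4 × 30 × 5 × 410 / 1000 = 147.6 kN.
Edge bolt: l_c = 75 − 33/2 = 58.5 mm → 1.2 × 58.5 × 5 × 410 / 1000 = 143.9 → r_n = 143.9 kN.
Interior bolts: l_c = 120 − 33 = 87 mm → 1.2 × 87 × 5 × 410 / 1000 = 214 → r_n = 147.6 kN.
R_n = 1 × 143.9 + 1 × 147.6 = 291.5 kN.
Design strength φR_n = 0.75 × 291.5 = 219 kN.

219 kN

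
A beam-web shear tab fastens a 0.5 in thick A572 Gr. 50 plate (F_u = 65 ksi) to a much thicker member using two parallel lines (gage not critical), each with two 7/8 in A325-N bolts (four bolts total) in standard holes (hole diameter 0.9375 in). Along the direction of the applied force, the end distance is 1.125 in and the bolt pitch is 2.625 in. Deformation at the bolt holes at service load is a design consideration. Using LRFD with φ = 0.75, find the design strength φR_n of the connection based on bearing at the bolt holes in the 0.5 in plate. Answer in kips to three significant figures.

Per bolt r_n = 1.2 l_c t F_u ≤ 2.4 d t F_u; upper limit = 2.4 × 0.875 × 0.5 × 65 = 68.25 kips.
Edge bolt: l_c = 1.125 − 0.9375/2 = 0.6562 in → 1.2 × 0.6562 × 0.5 × 65 = 25.59 → r_n = 25.59 kips.
Interior bolts: l_c = 2.625 − 0.9375 = 1.688 in → 1.2 × 1.688 × 0.5 × 65 = 65.81 → r_n = 65.81 kips.
R_n = 2 × 25.59 + 2 × 65.81 = 182.8 kips.
Design strength φR_n = 0.75 × 182.8 = 137 kips.

137 kips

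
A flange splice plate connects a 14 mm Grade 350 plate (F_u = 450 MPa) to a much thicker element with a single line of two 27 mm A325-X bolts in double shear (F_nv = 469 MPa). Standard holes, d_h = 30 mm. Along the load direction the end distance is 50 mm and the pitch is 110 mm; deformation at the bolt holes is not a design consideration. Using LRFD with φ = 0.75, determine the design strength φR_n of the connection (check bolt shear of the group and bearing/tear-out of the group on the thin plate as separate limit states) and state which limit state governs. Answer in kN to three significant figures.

Bolt shear: A_b = π·27²/4 = 572.6 mm²; R_n = 469 × 572.6 × 2 × 2 / 1000 = 1074 kN → 0.75 × 1074 = 806 kN.
Bearing (1.5 l_c t F_u ≤ 3.0 d t F_u): upper limit = 3.0·27·14·450 / 1000 = 510.3 kN.
  Edge l_c = 50 − 30/2 = 35 → r_n = 330.8 kN; interior l_c = 110 − 30 = 80 → r_n = 510.3 kN.
  R_n,bearing = 1·330.8 + 1·510.3 = 841 kN → 0.75 × 841 = 631 kN.
Bearing governs: 631 kN.

631 kN (bearing governs)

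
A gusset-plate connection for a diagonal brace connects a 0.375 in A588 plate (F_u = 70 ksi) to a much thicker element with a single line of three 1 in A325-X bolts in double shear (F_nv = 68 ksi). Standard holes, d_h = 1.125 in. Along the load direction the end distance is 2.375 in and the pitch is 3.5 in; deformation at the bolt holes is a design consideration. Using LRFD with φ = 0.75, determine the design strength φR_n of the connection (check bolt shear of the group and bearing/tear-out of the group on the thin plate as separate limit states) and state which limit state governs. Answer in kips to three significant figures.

137 kips (bearing governs)

Bolt shear: A_b = π·1²/4 = 0.7854 in²; R_n = 68 × 0.7854 × 3 × 2 = 320.4 kips → 0.75 × 320.4 = 240 kips.
Bearing (1.2 l_c t F_u ≤ 2.4 d t F_u): upper limit = 2.4·1·0.375·70 = 63 kips.
  Edge l_c = 2.375 − 1.125/2 = 1.812 → r_n = 57.09 kips; interior l_c = 3.5 − 1.125 = 2.375 → r_n = 63 kips.
  R_n,bearing = 1·57.09 + 2·63 = 183.1 kips → 0.75 × 183.1 = 137 kips.
Bearing governs: 137 kips.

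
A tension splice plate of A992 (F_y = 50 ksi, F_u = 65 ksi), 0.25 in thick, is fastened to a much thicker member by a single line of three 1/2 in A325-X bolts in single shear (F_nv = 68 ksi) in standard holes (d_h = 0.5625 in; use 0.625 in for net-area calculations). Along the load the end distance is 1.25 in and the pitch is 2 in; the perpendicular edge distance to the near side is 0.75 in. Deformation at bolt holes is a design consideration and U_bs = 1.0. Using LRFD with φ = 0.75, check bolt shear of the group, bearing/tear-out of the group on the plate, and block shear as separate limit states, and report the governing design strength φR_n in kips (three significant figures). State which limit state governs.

Bolt shear: A_b = π·0.5²/4 = 0.1963 in²; R_n = 68 × 0.1963 × 3 × 1 = 40.06 kips → 0.75 × 40.06 = 30 kips.
Bearing: edge l_c = 0.9688, r_n = 18.89 kips; interior l_c = 1.438, r_n = 19.5 kips; R_n = 18.89 + 2·19.5 = 57.89 kips → 43.4 kips.
Block shear: A_gv = 1.312, A_nv = 0.9219, A_nt = 0.1094 in²; R_n = min(0.6F_uA_nv, 0.6F_yA_gv) + U_bs·F_u·A_nt = 43.06 kips → 32.3 kips.
Bolt shear governs: 30 kips.

30 kips (bolt shear governs)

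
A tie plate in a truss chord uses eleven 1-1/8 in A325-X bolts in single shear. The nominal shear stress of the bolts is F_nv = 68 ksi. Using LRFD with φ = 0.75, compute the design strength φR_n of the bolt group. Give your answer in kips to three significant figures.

A_b = π × 1.125² / 4 = 0.994 in².
R_n = F_nv · A_b · n · n_s = 68 × 0.994 × 11 × 1 = 743.5 kips.
Design strength φR_n = 0.75 × 743.5 = 558 kips.

558 kips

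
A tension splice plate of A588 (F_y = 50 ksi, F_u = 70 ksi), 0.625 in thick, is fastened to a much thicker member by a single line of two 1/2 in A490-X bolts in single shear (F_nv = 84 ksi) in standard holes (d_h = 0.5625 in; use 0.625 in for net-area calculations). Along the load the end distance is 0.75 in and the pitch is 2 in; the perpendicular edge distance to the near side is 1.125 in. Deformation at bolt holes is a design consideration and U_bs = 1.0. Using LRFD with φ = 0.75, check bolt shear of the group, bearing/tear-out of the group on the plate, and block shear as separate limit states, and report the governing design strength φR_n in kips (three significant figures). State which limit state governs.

24.7 kips (bolt shear governs)

Bolt shear: A_b = π·0.5²/4 = 0.1963 in²; R_n = 84 × 0.1963 × 2 × 1 = 32.99 kips → 0.75 × 32.99 = 24.7 kips.
Bearing: edge l_c = 0.4688, r_n = 24.61 kips; interior l_c = 1.438, r_n = 52.5 kips; R_n = 24.61 + 1·52.5 = 77.11 kips → 57.8 kips.
Block shear: A_gv = 1.719, A_nv = 1.133, A_nt = 0.5078 in²; R_n = min(0.6F_uA_nv, 0.6F_yA_gv) + U_bs·F_u·A_nt = 83.12 kips → 62.3 kips.
Bolt shear governs: 24.7 kips.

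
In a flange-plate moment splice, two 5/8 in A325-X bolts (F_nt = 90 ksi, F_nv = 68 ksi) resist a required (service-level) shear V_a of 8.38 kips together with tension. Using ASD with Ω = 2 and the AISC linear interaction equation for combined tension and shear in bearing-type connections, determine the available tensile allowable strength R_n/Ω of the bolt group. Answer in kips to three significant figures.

24.8 kips

A_b = π·0.625²/4 = 0.3068 in²; f_rv = 8.38 / (2 × 0.3068) = 13.66 ksi.
F'_nt = 1.3 F_nt − (Ω F_nt / F_nv) f_rv = 1.3·90 − (2·90/68)·13.66 = 80.85 ksi, capped at F_nt → F'_nt = 80.85 ksi.
R_n = F'_nt · A_b · n = 80.85 × 0.3068 × 2 = 49.61 kips.
Allowable strength R_n/Ω = 49.61 / 2 = 24.8 kips.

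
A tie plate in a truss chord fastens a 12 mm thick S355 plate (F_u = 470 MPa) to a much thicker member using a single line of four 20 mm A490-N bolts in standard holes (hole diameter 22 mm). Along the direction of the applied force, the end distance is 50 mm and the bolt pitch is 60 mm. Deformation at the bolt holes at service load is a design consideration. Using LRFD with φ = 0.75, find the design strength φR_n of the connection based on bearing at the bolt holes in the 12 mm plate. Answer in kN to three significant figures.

Per bolt r_n = 1.2 l_c t F_u ≤ 2.4 d t F_u; upper limit = 2.4 × 20 × 12 × 470 / 1000 = 270.7 kN.
Edge bolt: l_c = 50 − 22/2 = 39 mm → 1.2 × 39 × 12 × 470 / 1000 = 264 → r_n = 264 kN.
Interior bolts: l_c = 60 − 22 = 38 mm → 1.2 × 38 × 12 × 470 / 1000 = 257.2 → r_n = 257.2 kN.
R_n = 1 × 264 + 3 × 257.2 = 1036 kN.
Design strength φR_n = 0.75 × 1036 = 777 kN.

777 kN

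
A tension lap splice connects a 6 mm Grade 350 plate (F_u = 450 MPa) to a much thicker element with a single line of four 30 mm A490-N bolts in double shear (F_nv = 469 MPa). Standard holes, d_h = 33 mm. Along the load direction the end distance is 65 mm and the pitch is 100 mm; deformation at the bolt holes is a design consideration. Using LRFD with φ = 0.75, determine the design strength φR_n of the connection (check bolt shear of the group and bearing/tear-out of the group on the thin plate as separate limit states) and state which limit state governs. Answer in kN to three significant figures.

555 kN (bearing governs)

Bolt shear: A_b = π·30²/4 = 706.9 mm²; R_n = 469 × 706.9 × 4 × 2 / 1000 = 2652 kN → 0.75 × 2652 = 1990 kN.
Bearing (1.2 l_c t F_u ≤ 2.4 d t F_u): upper limit = 2.4·30·6·450 / 1000 = 194.4 kN.
  Edge l_c = 65 − 33/2 = 48.5 → r_n = 157.1 kN; interior l_c = 100 − 33 = 67 → r_n = 194.4 kN.
  R_n,bearing = 1·157.1 + 3·194.4 = 740.3 kN → 0.75 × 740.3 = 555 kN.
Bearing governs: 555 kN.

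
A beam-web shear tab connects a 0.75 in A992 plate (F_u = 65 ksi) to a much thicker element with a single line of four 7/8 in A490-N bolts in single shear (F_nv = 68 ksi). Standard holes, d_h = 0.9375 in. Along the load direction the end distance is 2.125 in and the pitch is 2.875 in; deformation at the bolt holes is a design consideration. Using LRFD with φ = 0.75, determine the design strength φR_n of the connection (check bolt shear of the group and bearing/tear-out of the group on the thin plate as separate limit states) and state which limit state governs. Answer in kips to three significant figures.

123 kips (bolt shear governs)

Bolt shear: A_b = π·0.875²/4 = 0.6013 in²; R_n = 68 × 0.6013 × 4 × 1 = 163.6 kips → 0.75 × 163.6 = 123 kips.
Bearing (1.2 l_c t F_u ≤ 2.4 d t F_u): upper limit = 2.4·0.875·0.75·65 = 102.4 kips.
  Edge l_c = 2.125 − 0.9375/2 = 1.656 → r_n = 96.89 kips; interior l_c = 2.875 − 0.9375 = 1.938 → r_n = 102.4 kips.
  R_n,bearing = 1·96.89 + 3·102.4 = 404 kips → 0.75 × 404 = 303 kips.
Bolt shear governs: 123 kips.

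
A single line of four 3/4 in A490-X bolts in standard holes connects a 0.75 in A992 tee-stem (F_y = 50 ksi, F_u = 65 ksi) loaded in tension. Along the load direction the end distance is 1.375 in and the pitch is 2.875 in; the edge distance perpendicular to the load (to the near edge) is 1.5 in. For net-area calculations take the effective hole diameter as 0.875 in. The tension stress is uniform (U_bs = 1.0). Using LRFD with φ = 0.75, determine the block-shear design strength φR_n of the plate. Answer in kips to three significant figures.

191 kips

Shear plane L_v = 1.375 + 3·2.875 = 10 in; A_gv = 10 × 0.75 = 7.5 in².
A_nv = (10 − 3.5·0.875) × 0.75 = 5.203 in².
A_nt = (1.5 − 0.5·0.875) × 0.75 = 0.7969 in².
0.6 F_u A_nv = 202.9 kips; 0.6 F_y A_gv = 225 kips → shear rupture governs the shear term.
R_n = 202.9 + 1.0 × 65 × 0.7969 = 254.7 kips.
Design strength φR_n = 0.75 × 254.7 = 191 kips.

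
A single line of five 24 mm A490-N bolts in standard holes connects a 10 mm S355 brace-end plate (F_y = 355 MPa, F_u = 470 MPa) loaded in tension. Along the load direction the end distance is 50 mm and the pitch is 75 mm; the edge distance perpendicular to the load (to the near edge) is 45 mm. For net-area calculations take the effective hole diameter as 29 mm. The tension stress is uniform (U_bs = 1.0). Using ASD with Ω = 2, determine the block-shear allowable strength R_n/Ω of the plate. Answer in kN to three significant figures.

Shear plane L_v = 50 + 4·75 = 350 mm; A_gv = 350 × 10 = 3500 mm².
A_nv = (350 − 4.5·29) × 10 = 2195 mm².
A_nt = (45 − 0.5·29) × 10 = 305 mm².
0.6 F_u A_nv = 619 kN; 0.6 F_y A_gv = 745.5 kN → shear rupture governs the shear term.
R_n = 619 + 1.0 × 470 × 305 / 1000 = 762.3 kN.
Allowable strength R_n/Ω = 762.3 / 2 = 381 kN.

381 kN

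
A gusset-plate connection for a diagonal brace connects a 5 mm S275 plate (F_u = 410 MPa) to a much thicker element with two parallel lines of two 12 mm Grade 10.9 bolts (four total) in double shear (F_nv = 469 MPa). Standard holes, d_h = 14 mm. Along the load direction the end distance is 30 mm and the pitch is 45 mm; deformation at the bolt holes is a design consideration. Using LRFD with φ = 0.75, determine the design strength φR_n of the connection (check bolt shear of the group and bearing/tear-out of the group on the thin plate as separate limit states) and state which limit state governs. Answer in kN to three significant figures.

173 kN (bearing governs)

Bolt shear: A_b = π·12²/4 = 113.1 mm²; R_n = 469 × 113.1 × 4 × 2 / 1000 = 424.3 kN → 0.75 × 424.3 = 318 kN.
Bearing (1.2 l_c t F_u ≤ 2.4 d t F_u): upper limit = 2.4·12·5·410 / 1000 = 59.04 kN.
  Edge l_c = 30 − 14/2 = 23 → r_n = 56.58 kN; interior l_c = 45 − 14 = 31 → r_n = 59.04 kN.
  R_n,bearing = 2·56.58 + 2·59.04 = 231.2 kN → 0.75 × 231.2 = 173 kN.
Bearing governs: 173 kN.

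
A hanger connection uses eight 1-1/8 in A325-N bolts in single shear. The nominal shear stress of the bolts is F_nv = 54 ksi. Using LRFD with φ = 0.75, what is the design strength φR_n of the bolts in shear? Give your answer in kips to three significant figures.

A_b = π × 1.125² / 4 = 0.994 in².
R_n = F_nv · A_b · n · n_s = 54 × 0.994 × 8 × 1 = 429.4 kips.
Design strength φR_n = 0.75 × 429.4 = 322 kips.

322 kips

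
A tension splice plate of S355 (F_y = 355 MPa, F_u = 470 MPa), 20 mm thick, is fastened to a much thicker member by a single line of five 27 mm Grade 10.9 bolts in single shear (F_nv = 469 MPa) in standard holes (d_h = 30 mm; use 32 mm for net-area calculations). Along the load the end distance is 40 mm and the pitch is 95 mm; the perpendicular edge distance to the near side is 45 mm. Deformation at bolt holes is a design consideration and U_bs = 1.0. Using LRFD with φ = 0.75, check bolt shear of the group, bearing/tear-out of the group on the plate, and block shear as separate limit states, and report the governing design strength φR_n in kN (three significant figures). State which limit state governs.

1010 kN (bolt shear governs)

Bolt shear: A_b = π·27²/4 = 572.6 mm²; R_n = 469 × 572.6 × 5 × 1 / 1000 = 1343 kN → 0.75 × 1343 = 1010 kN.
Bearing: edge l_c = 25, r_n = 282 kN; interior l_c = 65, r_n = 609.1 kN; R_n = 282 + 4·609.1 = 2718 kN → 2040 kN.
Block shear: A_gv = 8400, A_nv = 5520, A_nt = 580 mm²; R_n = min(0.6F_uA_nv, 0.6F_yA_gv) + U_bs·F_u·A_nt = 1829 kN → 1370 kN.
Bolt shear governs: 1010 kN.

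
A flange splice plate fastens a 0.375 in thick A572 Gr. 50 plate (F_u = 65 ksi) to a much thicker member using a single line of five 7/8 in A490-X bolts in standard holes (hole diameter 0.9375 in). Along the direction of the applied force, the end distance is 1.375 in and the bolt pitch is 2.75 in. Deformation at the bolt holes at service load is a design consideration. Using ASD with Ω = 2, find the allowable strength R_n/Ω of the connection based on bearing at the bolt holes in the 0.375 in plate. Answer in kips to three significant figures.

Per bolt r_n = 1.2 l_c t F_u ≤ 2.4 d t F_u; upper limit = 2.4 × 0.875 × 0.375 × 65 = 51.19 kips.
Edge bolt: l_c = 1.375 − 0.9375/2 = 0.9062 in → 1.2 × 0.9062 × 0.375 × 65 = 26.51 → r_n = 26.51 kips.
Interior bolts: l_c = 2.75 − 0.9375 = 1.812 in → 1.2 × 1.812 × 0.375 × 65 = 53.02 → r_n = 51.19 kips.
R_n = 1 × 26.51 + 4 × 51.19 = 231.3 kips.
Allowable strength R_n/Ω = 231.3 / 2 = 116 kips.

116 kips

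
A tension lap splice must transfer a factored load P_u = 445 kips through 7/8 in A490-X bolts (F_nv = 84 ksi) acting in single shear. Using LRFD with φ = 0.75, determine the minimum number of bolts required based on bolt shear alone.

12 bolts

A_b = π·0.875²/4 = 0.6013 in².
Per-bolt design strength φR_n = 0.75 × 84 × 0.6013 × 1 = 37.88 kips.
n ≥ 445 / 37.88 = 11.75 → use 12 bolts.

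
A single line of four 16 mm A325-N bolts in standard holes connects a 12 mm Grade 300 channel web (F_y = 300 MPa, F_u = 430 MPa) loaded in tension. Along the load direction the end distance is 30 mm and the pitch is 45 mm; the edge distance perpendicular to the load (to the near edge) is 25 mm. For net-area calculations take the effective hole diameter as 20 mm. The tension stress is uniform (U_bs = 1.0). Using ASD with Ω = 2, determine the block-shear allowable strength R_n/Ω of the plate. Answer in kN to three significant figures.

186 kN

Shear plane L_v = 30 + 3·45 = 165 mm; A_gv = 165 × 12 = 1980 mm².
A_nv = (165 − 3.5·20) × 12 = 1140 mm².
A_nt = (25 − 0.5·20) × 12 = 180 mm².
0.6 F_u A_nv = 294.1 kN; 0.6 F_y A_gv = 356.4 kN → shear rupture governs the shear term.
R_n = 294.1 + 1.0 × 430 × 180 / 1000 = 371.5 kN.
Allowable strength R_n/Ω = 371.5 / 2 = 186 kN.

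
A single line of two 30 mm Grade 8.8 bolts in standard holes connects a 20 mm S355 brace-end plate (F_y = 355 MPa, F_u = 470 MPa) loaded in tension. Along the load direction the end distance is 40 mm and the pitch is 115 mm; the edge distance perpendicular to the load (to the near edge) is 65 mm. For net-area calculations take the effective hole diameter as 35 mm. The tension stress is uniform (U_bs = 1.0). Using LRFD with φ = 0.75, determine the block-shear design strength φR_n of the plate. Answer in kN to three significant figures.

Shear plane L_v = 40 + 1·115 = 155 mm; A_gv = 155 × 20 = 3100 mm².
A_nv = (155 − 1.5·35) × 20 = 2050 mm².
A_nt = (65 − 0.5·35) × 20 = 950 mm².
0.6 F_u A_nv = 578.1 kN; 0.6 F_y A_gv = 660.3 kN → shear rupture governs the shear term.
R_n = 578.1 + 1.0 × 470 × 950 / 1000 = 1025 kN.
Design strength φR_n = 0.75 × 1025 = 768 kN.

768 kN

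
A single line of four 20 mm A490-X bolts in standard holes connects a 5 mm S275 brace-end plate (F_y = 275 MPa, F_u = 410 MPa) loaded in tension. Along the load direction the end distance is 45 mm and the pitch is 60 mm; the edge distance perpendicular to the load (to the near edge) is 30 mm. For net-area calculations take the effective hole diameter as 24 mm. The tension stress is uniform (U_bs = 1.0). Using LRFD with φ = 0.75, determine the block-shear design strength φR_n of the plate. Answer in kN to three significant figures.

158 kN

Shear plane L_v = 45 + 3·60 = 225 mm; A_gv = 225 × 5 = 1125 mm².
A_nv = (225 − 3.5·24) × 5 = 705 mm².
A_nt = (30 − 0.5·24) × 5 = 90 mm².
0.6 F_u A_nv = 173.4 kN; 0.6 F_y A_gv = 185.6 kN → shear rupture governs the shear term.
R_n = 173.4 + 1.0 × 410 × 90 / 1000 = 210.3 kN.
Design strength φR_n = 0.75 × 210.3 = 158 kN.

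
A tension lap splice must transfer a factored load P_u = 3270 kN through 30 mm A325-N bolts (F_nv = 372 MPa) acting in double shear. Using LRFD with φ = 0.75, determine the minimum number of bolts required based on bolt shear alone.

9 bolts

A_b = π·30²/4 = 706.9 mm².
Per-bolt design strength φR_n = 0.75 × 372 × 706.9 × 2 / 1000 = 394.4 kN.
n ≥ 3270 / 394.4 = 8.291 → use 9 bolts.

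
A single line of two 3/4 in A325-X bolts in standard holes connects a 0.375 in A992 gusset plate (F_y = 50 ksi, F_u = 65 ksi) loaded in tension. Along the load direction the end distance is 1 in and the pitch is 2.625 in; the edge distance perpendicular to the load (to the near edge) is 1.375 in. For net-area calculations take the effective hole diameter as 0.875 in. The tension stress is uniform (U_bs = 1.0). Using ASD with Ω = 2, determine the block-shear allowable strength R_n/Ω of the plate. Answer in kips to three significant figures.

28.3 kips

Shear plane L_v = 1 + 1·2.625 = 3.625 in; A_gv = 3.625 × 0.375 = 1.359 in².
A_nv = (3.625 − 1.5·0.875) × 0.375 = 0.8672 in².
A_nt = (1.375 − 0.5·0.875) × 0.375 = 0.3516 in².
0.6 F_u A_nv = 33.82 kips; 0.6 F_y A_gv = 40.78 kips → shear rupture governs the shear term.
R_n = 33.82 + 1.0 × 65 × 0.3516 = 56.67 kips.
Allowable strength R_n/Ω = 56.67 / 2 = 28.3 kips.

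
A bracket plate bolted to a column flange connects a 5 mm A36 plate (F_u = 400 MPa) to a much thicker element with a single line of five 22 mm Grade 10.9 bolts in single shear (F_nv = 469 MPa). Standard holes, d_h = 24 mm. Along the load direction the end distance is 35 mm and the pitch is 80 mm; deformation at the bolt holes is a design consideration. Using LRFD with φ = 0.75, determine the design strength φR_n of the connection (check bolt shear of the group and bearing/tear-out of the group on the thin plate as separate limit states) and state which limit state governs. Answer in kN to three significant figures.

358 kN (bearing governs)

Bolt shear: A_b = π·22²/4 = 380.1 mm²; R_n = 469 × 380.1 × 5 × 1 / 1000 = 891.4 kN → 0.75 × 891.4 = 669 kN.
Bearing (1.2 l_c t F_u ≤ 2.4 d t F_u): upper limit = 2.4·22·5·400 / 1000 = 105.6 kN.
  Edge l_c = 35 − 24/2 = 23 → r_n = 55.2 kN; interior l_c = 80 − 24 = 56 → r_n = 105.6 kN.
  R_n,bearing = 1·55.2 + 4·105.6 = 477.6 kN → 0.75 × 477.6 = 358 kN.
Bearing governs: 358 kN.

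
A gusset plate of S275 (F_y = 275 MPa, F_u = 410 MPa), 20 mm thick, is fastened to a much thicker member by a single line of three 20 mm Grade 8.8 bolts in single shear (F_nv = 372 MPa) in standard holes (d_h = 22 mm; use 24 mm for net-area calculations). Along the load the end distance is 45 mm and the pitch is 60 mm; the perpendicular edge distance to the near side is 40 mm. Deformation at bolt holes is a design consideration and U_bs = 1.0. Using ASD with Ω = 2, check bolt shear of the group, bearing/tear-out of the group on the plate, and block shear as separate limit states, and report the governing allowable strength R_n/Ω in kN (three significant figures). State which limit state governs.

175 kN (bolt shear governs)

Bolt shear: A_b = π·20²/4 = 314.2 mm²; R_n = 372 × 314.2 × 3 × 1 / 1000 = 350.6 kN → 350.6 / 2 = 175 kN.
Bearing: edge l_c = 34, r_n = 334.6 kN; interior l_c = 38, r_n = 373.9 kN; R_n = 334.6 + 2·373.9 = 1082 kN → 541 kN.
Block shear: A_gv = 3300, A_nv = 2100, A_nt = 560 mm²; R_n = min(0.6F_uA_nv, 0.6F_yA_gv) + U_bs·F_u·A_nt = 746.2 kN → 373 kN.
Bolt shear governs: 175 kN.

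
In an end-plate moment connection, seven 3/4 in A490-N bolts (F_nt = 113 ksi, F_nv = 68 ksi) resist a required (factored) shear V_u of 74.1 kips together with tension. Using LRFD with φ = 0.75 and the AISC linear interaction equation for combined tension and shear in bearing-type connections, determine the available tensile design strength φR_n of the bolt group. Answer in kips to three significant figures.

218 kips

A_b = π·0.75²/4 = 0.4418 in²; f_rv = 74.1 / (7 × 0.4418) = 23.96 ksi.
F'_nt = 1.3 F_nt − (F_nt / φF_nv) f_rv = 1.3·113 − (113/(0.75·68))·23.96 = 93.81 ksi, capped at F_nt → F'_nt = 93.81 ksi.
R_n = F'_nt · A_b · n = 93.81 × 0.4418 × 7 = 290.1 kips.
Design strength φR_n = 0.75 × 290.1 = 218 kips.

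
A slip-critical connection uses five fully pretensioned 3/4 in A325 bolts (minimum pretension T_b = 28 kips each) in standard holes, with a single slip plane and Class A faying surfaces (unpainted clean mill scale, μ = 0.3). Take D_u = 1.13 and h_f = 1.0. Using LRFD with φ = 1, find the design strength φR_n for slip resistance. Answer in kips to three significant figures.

47.5 kips

R_n = μ · D_u · h_f · T_b · n_s · n_b = 0.3 × 1.13 × 1.0 × 28 × 1 × 5 = 47.46 kips.
Design strength φR_n = 1 × 47.46 = 47.5 kips.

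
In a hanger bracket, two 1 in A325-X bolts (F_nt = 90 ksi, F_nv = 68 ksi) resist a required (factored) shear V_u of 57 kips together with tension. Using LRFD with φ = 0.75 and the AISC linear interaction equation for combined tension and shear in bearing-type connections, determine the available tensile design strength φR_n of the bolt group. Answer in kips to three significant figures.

A_b = π·1²/4 = 0.7854 in²; f_rv = 57 / (2 × 0.7854) = 36.29 ksi.
F'_nt = 1.3 F_nt − (F_nt / φF_nv) f_rv = 1.3·90 − (90/(0.75·68))·36.29 = 52.96 ksi, capped at F_nt → F'_nt = 52.96 ksi.
R_n = F'_nt · A_b · n = 52.96 × 0.7854 × 2 = 83.19 kips.
Design strength φR_n = 0.75 × 83.19 = 62.4 kips.

62.4 kips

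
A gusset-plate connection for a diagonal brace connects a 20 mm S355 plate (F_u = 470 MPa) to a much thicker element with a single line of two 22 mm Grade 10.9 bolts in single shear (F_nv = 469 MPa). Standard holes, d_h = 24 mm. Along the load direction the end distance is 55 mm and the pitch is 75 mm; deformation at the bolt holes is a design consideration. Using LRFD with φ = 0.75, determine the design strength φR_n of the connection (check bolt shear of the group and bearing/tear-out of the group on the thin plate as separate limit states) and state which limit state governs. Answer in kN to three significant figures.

Bolt shear: A_b = π·22²/4 = 380.1 mm²; R_n = 469 × 380.1 × 2 × 1 / 1000 = 356.6 kN → 0.75 × 356.6 = 267 kN.
Bearing (1.2 l_c t F_u ≤ 2.4 d t F_u): upper limit = 2.4·22·20·470 / 1000 = 496.3 kN.
  Edge l_c = 55 − 24/2 = 43 → r_n = 485 kN; interior l_c = 75 − 24 = 51 → r_n = 496.3 kN.
  R_n,bearing = 1·485 + 1·496.3 = 981.4 kN → 0.75 × 981.4 = 736 kN.
Bolt shear governs: 267 kN.

267 kN (bolt shear governs)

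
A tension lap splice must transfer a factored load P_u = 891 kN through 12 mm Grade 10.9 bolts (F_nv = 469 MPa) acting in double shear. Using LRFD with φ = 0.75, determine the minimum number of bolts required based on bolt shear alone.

A_b = π·12²/4 = 113.1 mm².
Per-bolt design strength φR_n = 0.75 × 469 × 113.1 × 2 / 1000 = 79.56 kN.
n ≥ 891 / 79.56 = 11.2 → use 12 bolts.

12 bolts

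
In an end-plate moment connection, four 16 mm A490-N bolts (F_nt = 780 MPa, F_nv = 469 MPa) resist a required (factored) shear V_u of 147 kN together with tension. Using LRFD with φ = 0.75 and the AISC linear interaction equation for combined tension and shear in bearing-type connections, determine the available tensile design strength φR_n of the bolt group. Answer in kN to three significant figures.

A_b = π·16²/4 = 201.1 mm²; f_rv = 147 × 1000 / (4 × 201.1) = 182.8 MPa.
F'_nt = 1.3 F_nt − (F_nt / φF_nv) f_rv = 1.3·780 − (780/(0.75·469))·182.8 = 608.7 MPa, capped at F_nt → F'_nt = 608.7 MPa.
R_n = F'_nt · A_b · n = 608.7 × 201.1 × 4 / 1000 = 489.5 kN.
Design strength φR_n = 0.75 × 489.5 = 367 kN.

367 kN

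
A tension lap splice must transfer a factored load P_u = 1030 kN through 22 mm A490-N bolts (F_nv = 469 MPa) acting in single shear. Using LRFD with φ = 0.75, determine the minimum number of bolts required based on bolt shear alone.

A_b = π·22²/4 = 380.1 mm².
Per-bolt design strength φR_n = 0.75 × 469 × 380.1 × 1 / 1000 = 133.7 kN.
n ≥ 1030 / 133.7 = 7.703 → use 8 bolts.

8 bolts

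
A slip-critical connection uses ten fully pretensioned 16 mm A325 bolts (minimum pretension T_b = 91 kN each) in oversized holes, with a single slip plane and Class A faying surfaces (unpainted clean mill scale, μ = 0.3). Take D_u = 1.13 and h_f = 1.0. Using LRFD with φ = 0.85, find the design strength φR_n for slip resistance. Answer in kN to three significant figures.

R_n = μ · D_u · h_f · T_b · n_s · n_b = 0.3 × 1.13 × 1.0 × 91 × 1 × 10 = 308.5 kN.
Design strength φR_n = 0.85 × 308.5 = 262 kN.

262 kN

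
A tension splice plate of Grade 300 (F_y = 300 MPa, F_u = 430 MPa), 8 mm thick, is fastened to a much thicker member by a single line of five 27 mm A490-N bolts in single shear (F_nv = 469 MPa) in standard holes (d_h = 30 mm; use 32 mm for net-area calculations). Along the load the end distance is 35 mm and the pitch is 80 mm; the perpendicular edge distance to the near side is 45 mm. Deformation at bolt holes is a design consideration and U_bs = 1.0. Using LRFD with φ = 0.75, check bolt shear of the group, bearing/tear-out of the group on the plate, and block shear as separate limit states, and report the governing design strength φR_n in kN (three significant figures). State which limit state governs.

Bolt shear: A_b = π·27²/4 = 572.6 mm²; R_n = 469 × 572.6 × 5 × 1 / 1000 = 1343 kN → 0.75 × 1343 = 1010 kN.
Bearing: edge l_c = 20, r_n = 82.56 kN; interior l_c = 50, r_n = 206.4 kN; R_n = 82.56 + 4·206.4 = 908.2 kN → 681 kN.
Block shear: A_gv = 2840, A_nv = 1688, A_nt = 232 mm²; R_n = min(0.6F_uA_nv, 0.6F_yA_gv) + U_bs·F_u·A_nt = 535.3 kN → 401 kN.
Block shear governs: 401 kN.

401 kN (block shear governs)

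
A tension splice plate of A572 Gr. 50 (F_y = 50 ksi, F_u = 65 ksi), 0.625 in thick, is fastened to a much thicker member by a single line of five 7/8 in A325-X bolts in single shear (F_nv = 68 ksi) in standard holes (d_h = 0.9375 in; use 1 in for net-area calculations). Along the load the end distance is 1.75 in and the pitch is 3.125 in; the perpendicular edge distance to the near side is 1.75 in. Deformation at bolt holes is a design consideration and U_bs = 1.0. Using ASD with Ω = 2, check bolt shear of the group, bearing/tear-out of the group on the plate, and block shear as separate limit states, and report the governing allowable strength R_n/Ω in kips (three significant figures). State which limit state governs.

Bolt shear: A_b = π·0.875²/4 = 0.6013 in²; R_n = 68 × 0.6013 × 5 × 1 = 204.4 kips → 204.4 / 2 = 102 kips.
Bearing: edge l_c = 1.281, r_n = 62.46 kips; interior l_c = 2.188, r_n = 85.31 kips; R_n = 62.46 + 4·85.31 = 403.7 kips → 202 kips.
Block shear: A_gv = 8.906, A_nv = 6.094, A_nt = 0.7812 in²; R_n = min(0.6F_uA_nv, 0.6F_yA_gv) + U_bs·F_u·A_nt = 288.4 kips → 144 kips.
Bolt shear governs: 102 kips.

102 kips (bolt shear governs)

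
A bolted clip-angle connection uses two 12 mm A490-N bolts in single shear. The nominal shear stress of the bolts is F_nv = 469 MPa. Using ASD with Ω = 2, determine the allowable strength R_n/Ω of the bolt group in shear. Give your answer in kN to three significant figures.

53 kN

A_b = π × 12² / 4 = 113.1 mm².
R_n = F_nv · A_b · n · n_s = 469 × 113.1 × 2 × 1 / 1000 = 106.1 kN.
Allowable strength R_n/Ω = 106.1 / 2 = 53 kN.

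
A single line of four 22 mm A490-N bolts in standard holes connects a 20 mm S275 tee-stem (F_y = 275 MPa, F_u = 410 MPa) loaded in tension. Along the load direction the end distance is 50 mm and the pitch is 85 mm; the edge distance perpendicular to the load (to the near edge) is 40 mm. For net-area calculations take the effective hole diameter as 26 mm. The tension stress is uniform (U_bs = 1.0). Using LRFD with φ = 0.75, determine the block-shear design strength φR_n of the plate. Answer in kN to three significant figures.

Shear plane L_v = 50 + 3·85 = 305 mm; A_gv = 305 × 20 = 6100 mm².
A_nv = (305 − 3.5·26) × 20 = 4280 mm².
A_nt = (40 − 0.5·26) × 20 = 540 mm².
0.6 F_u A_nv = 1053 kN; 0.6 F_y A_gv = 1006 kN → shear yielding governs the shear term.
R_n = 1006 + 1.0 × 410 × 540 / 1000 = 1228 kN.
Design strength φR_n = 0.75 × 1228 = 921 kN.

921 kN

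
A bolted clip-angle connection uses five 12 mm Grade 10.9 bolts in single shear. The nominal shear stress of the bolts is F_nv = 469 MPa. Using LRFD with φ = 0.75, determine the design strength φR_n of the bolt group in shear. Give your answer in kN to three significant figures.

199 kN

A_b = π × 12² / 4 = 113.1 mm².
R_n = F_nv · A_b · n · n_s = 469 × 113.1 × 5 × 1 / 1000 = 265.2 kN.
Design strength φR_n = 0.75 × 265.2 = 199 kN.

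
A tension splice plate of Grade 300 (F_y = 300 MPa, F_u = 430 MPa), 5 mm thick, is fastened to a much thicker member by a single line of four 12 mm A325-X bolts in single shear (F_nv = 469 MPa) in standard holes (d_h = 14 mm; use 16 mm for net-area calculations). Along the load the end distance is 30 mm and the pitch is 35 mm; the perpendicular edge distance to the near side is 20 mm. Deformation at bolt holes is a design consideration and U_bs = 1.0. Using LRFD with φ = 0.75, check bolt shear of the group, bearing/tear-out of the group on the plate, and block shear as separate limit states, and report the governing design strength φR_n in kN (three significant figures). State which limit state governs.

Bolt shear: A_b = π·12²/4 = 113.1 mm²; R_n = 469 × 113.1 × 4 × 1 / 1000 = 212.2 kN → 0.75 × 212.2 = 159 kN.
Bearing: edge l_c = 23, r_n = 59.34 kN; interior l_c = 21, r_n = 54.18 kN; R_n = 59.34 + 3·54.18 = 221.9 kN → 166 kN.
Block shear: A_gv = 675, A_nv = 395, A_nt = 60 mm²; R_n = min(0.6F_uA_nv, 0.6F_yA_gv) + U_bs·F_u·A_nt = 127.7 kN → 95.8 kN.
Block shear governs: 95.8 kN.

95.8 kN (block shear governs)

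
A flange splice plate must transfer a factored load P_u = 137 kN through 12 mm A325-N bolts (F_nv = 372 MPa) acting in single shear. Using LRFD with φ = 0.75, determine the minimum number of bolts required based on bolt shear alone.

A_b = π·12²/4 = 113.1 mm².
Per-bolt design strength φR_n = 0.75 × 372 × 113.1 × 1 / 1000 = 31.55 kN.
n ≥ 137 / 31.55 = 4.342 → use 5 bolts.

5 bolts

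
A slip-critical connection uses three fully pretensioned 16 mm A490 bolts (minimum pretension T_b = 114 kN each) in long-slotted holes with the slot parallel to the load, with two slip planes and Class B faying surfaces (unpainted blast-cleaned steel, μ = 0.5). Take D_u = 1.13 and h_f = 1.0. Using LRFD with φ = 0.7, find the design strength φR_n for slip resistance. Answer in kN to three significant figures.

271 kN

R_n = μ · D_u · h_f · T_b · n_s · n_b = 0.5 × 1.13 × 1.0 × 114 × 2 × 3 = 386.5 kN.
Design strength φR_n = 0.7 × 386.5 = 271 kN.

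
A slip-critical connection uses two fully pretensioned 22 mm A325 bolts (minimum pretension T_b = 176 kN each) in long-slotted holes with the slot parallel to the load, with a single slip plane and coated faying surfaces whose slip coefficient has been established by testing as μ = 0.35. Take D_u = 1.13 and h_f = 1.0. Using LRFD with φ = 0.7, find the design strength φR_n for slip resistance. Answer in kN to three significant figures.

R_n = μ · D_u · h_f · T_b · n_s · n_b = 0.35 × 1.13 × 1.0 × 176 × 1 × 2 = 139.2 kN.
Design strength φR_n = 0.7 × 139.2 = 97.5 kN.

97.5 kN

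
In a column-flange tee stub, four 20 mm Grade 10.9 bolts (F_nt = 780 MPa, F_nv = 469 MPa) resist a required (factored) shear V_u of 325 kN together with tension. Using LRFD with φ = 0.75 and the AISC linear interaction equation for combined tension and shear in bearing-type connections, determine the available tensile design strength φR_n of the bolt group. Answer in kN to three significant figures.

415 kN

A_b = π·20²/4 = 314.2 mm²; f_rv = 325 × 1000 / (4 × 314.2) = 258.6 MPa.
F'_nt = 1.3 F_nt − (F_nt / φF_nv) f_rv = 1.3·780 − (780/(0.75·469))·258.6 = 440.5 MPa, capped at F_nt → F'_nt = 440.5 MPa.
R_n = F'_nt · A_b · n = 440.5 × 314.2 × 4 / 1000 = 553.5 kN.
Design strength φR_n = 0.75 × 553.5 = 415 kN.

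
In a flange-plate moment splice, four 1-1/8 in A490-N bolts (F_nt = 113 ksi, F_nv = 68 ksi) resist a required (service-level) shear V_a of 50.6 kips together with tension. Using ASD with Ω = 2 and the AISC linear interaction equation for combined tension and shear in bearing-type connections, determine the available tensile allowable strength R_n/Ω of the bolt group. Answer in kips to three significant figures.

208 kips

A_b = π·1.125²/4 = 0.994 in²; f_rv = 50.6 / (4 × 0.994) = 12.73 ksi.
F'_nt = 1.3 F_nt − (Ω F_nt / F_nv) f_rv = 1.3·113 − (2·113/68)·12.73 = 104.6 ksi, capped at F_nt → F'_nt = 104.6 ksi.
R_n = F'_nt · A_b · n = 104.6 × 0.994 × 4 = 415.9 kips.
Allowable strength R_n/Ω = 415.9 / 2 = 208 kips.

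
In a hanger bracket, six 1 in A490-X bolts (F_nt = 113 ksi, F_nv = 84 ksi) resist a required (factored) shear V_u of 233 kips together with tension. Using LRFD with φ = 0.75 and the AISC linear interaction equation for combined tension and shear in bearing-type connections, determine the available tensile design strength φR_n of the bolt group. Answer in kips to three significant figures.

206 kips

A_b = π·1²/4 = 0.7854 in²; f_rv = 233 / (6 × 0.7854) = 49.44 ksi.
F'_nt = 1.3 F_nt − (F_nt / φF_nv) f_rv = 1.3·113 − (113/(0.75·84))·49.44 = 58.21 ksi, capped at F_nt → F'_nt = 58.21 ksi.
R_n = F'_nt · A_b · n = 58.21 × 0.7854 × 6 = 274.3 kips.
Design strength φR_n = 0.75 × 274.3 = 206 kips.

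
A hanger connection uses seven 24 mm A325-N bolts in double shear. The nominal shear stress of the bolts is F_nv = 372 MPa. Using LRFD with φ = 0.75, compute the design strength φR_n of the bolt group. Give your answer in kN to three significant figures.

A_b = π × 24² / 4 = 452.4 mm².
R_n = F_nv · A_b · n · n_s = 372 × 452.4 × 7 × 2 / 1000 = 2356 kN.
Design strength φR_n = 0.75 × 2356 = 1770 kN.

1770 kN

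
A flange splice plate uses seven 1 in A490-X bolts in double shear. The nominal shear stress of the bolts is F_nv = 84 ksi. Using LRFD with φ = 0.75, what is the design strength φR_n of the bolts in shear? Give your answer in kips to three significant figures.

A_b = π × 1² / 4 = 0.7854 in².
R_n = F_nv · A_b · n · n_s = 84 × 0.7854 × 7 × 2 = 923.6 kips.
Design strength φR_n = 0.75 × 923.6 = 693 kips.

693 kips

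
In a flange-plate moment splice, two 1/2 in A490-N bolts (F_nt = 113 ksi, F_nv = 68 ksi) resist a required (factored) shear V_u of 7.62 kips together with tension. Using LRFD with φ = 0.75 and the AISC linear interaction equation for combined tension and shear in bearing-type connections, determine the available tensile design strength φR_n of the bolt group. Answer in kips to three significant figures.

A_b = π·0.5²/4 = 0.1963 in²; f_rv = 7.62 / (2 × 0.1963) = 19.4 ksi.
F'_nt = 1.3 F_nt − (F_nt / φF_nv) f_rv = 1.3·113 − (113/(0.75·68))·19.4 = 103.9 ksi, capped at F_nt → F'_nt = 103.9 ksi.
R_n = F'_nt · A_b · n = 103.9 × 0.1963 × 2 = 40.8 kips.
Design strength φR_n = 0.75 × 40.8 = 30.6 kips.

30.6 kips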